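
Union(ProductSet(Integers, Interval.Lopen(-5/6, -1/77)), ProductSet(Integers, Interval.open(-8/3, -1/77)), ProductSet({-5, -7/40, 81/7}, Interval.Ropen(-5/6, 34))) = Union(ProductSet({-5, -7/40, 81/7}, Interval.Ropen(-5/6, 34)), ProductSet(Integers, Interval.Lopen(-8/3, -1/77)))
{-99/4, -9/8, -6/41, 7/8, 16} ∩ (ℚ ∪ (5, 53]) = {-99/4, -9/8, -6/41, 7/8, 16}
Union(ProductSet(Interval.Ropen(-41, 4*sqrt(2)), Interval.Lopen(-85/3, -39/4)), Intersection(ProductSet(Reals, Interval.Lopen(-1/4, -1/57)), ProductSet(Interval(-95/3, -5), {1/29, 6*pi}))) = ProductSet(Interval.Ropen(-41, 4*sqrt(2)), Interval.Lopen(-85/3, -39/4))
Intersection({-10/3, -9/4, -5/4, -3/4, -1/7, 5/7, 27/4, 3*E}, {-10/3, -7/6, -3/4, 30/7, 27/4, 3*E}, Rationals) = {-10/3, -3/4, 27/4}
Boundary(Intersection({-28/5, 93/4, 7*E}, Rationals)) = {-28/5, 93/4}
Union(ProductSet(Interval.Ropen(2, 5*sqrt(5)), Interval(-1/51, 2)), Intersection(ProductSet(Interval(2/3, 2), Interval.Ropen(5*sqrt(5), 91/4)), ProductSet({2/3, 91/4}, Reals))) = Union(ProductSet({2/3}, Interval.Ropen(5*sqrt(5), 91/4)), ProductSet(Interval.Ropen(2, 5*sqrt(5)), Interval(-1/51, 2)))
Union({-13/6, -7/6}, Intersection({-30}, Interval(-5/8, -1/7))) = {-13/6, -7/6}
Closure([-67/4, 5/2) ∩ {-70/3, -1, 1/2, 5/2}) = {-1, 1/2}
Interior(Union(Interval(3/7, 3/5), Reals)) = Interval(-oo, oo)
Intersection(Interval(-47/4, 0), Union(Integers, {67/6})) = Range(-11, 1, 1)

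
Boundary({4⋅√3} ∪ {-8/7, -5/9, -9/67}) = {-8/7, -5/9, -9/67, 4⋅√3}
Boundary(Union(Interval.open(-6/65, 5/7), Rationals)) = Union(Interval(-oo, -6/65), Interval(5/7, oo))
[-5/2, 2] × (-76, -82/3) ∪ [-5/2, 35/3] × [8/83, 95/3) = ([-5/2, 2] × (-76, -82/3)) ∪ ([-5/2, 35/3] × [8/83, 95/3))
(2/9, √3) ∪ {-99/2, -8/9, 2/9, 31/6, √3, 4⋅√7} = {-99/2, -8/9, 31/6, 4⋅√7} ∪ [2/9, √3]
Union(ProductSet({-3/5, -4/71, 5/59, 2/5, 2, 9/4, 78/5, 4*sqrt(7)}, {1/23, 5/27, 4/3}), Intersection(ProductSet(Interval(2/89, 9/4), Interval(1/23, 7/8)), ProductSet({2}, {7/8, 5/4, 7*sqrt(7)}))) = Union(ProductSet({2}, {7/8}), ProductSet({-3/5, -4/71, 5/59, 2/5, 2, 9/4, 78/5, 4*sqrt(7)}, {1/23, 5/27, 4/3}))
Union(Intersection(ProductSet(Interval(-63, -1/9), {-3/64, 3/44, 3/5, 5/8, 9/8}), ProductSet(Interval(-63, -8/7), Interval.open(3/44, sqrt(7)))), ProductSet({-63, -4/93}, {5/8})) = Union(ProductSet({-63, -4/93}, {5/8}), ProductSet(Interval(-63, -8/7), {3/5, 5/8, 9/8}))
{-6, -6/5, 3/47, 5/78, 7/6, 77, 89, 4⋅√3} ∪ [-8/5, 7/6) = {-6, 77, 89, 4⋅√3} ∪ [-8/5, 7/6]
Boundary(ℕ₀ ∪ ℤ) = ℤ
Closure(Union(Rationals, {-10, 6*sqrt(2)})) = Reals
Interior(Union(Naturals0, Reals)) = Reals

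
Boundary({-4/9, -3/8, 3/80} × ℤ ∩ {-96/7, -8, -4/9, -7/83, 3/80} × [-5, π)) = {-4/9, 3/80} × {-5, -4, …, 3}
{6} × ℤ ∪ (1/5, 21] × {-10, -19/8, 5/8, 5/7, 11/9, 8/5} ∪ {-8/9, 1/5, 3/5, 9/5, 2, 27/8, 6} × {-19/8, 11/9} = ({6} × ℤ) ∪ ({-8/9, 1/5, 3/5, 9/5, 2, 27/8, 6} × {-19/8, 11/9}) ∪ ((1/5, 21] × {-10, -19/8, 5/8, 5/7, 11/9, 8/5})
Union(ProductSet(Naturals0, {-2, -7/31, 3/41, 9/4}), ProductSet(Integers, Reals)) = ProductSet(Integers, Reals)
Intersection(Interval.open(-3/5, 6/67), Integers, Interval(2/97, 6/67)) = EmptySet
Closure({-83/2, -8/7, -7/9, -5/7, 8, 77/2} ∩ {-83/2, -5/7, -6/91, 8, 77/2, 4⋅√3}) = {-83/2, -5/7, 8, 77/2}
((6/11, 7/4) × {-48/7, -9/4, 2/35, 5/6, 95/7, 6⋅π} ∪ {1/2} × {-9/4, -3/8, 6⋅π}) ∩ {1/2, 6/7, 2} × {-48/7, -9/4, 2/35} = ({1/2} × {-9/4}) ∪ ({6/7} × {-48/7, -9/4, 2/35})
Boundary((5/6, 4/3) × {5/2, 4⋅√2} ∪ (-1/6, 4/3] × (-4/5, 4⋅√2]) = ({-1/6, 4/3} × [-4/5, 4⋅√2]) ∪ ([-1/6, 4/3] × {-4/5, 4⋅√2})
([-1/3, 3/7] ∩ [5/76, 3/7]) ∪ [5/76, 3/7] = [5/76, 3/7]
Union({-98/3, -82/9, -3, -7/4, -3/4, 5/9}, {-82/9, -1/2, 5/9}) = {-98/3, -82/9, -3, -7/4, -3/4, -1/2, 5/9}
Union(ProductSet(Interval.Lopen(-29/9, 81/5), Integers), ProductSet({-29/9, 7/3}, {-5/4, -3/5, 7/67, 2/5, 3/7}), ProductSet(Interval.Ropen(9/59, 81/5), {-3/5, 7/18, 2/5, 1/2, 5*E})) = Union(ProductSet({-29/9, 7/3}, {-5/4, -3/5, 7/67, 2/5, 3/7}), ProductSet(Interval.Lopen(-29/9, 81/5), Integers), ProductSet(Interval.Ropen(9/59, 81/5), {-3/5, 7/18, 2/5, 1/2, 5*E}))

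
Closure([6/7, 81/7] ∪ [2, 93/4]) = [6/7, 93/4]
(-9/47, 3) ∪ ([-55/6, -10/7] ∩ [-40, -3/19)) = [-55/6, -10/7] ∪ (-9/47, 3)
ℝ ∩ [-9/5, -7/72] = [-9/5, -7/72]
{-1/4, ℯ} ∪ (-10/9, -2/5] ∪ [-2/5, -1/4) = (-10/9, -1/4] ∪ {ℯ}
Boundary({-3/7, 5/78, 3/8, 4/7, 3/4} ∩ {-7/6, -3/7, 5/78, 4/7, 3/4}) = {-3/7, 5/78, 4/7, 3/4}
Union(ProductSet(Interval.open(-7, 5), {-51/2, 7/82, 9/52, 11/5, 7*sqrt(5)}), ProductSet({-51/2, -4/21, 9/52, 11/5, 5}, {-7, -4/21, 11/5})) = Union(ProductSet({-51/2, -4/21, 9/52, 11/5, 5}, {-7, -4/21, 11/5}), ProductSet(Interval.open(-7, 5), {-51/2, 7/82, 9/52, 11/5, 7*sqrt(5)}))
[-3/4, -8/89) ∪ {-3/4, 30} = [-3/4, -8/89) ∪ {30}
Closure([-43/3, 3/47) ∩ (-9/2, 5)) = [-9/2, 3/47]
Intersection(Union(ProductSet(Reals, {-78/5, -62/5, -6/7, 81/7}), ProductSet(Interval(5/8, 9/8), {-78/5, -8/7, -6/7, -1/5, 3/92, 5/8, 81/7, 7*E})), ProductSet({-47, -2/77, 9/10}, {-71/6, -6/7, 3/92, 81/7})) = Union(ProductSet({9/10}, {-6/7, 3/92, 81/7}), ProductSet({-47, -2/77, 9/10}, {-6/7, 81/7}))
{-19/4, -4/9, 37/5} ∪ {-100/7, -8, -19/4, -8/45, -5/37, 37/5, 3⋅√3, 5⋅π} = {-100/7, -8, -19/4, -4/9, -8/45, -5/37, 37/5, 3⋅√3, 5⋅π}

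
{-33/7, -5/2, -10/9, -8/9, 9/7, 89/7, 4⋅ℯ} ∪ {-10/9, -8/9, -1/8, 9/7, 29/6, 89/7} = {-33/7, -5/2, -10/9, -8/9, -1/8, 9/7, 29/6, 89/7, 4⋅ℯ}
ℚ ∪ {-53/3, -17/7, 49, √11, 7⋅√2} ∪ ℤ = ℚ ∪ {√11, 7⋅√2}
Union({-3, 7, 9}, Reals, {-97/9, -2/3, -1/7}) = Reals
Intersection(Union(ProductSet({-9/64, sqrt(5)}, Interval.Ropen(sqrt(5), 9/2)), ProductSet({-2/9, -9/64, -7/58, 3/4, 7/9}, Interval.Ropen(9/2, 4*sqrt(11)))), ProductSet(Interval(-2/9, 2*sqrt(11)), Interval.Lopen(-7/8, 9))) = Union(ProductSet({-9/64, sqrt(5)}, Interval.Ropen(sqrt(5), 9/2)), ProductSet({-2/9, -9/64, -7/58, 3/4, 7/9}, Interval(9/2, 9)))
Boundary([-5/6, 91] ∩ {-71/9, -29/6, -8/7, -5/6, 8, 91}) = {-5/6, 8, 91}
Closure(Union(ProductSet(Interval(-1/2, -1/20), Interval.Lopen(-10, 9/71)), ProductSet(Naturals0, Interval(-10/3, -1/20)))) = Union(ProductSet(Interval(-1/2, -1/20), Interval(-10, 9/71)), ProductSet(Union(Complement(Naturals0, Interval.open(-1/2, -1/20)), Naturals0), Interval(-10/3, -1/20)))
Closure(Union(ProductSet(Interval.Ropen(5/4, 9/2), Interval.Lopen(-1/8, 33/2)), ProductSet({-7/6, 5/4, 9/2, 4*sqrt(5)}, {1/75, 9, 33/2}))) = Union(ProductSet({5/4, 9/2}, Interval(-1/8, 33/2)), ProductSet({-7/6, 5/4, 9/2, 4*sqrt(5)}, {1/75, 9, 33/2}), ProductSet(Interval(5/4, 9/2), {-1/8, 33/2}), ProductSet(Interval.Ropen(5/4, 9/2), Interval.Lopen(-1/8, 33/2)))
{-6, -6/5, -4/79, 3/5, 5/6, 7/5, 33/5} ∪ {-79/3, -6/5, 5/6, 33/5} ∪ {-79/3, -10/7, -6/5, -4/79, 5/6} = {-79/3, -6, -10/7, -6/5, -4/79, 3/5, 5/6, 7/5, 33/5}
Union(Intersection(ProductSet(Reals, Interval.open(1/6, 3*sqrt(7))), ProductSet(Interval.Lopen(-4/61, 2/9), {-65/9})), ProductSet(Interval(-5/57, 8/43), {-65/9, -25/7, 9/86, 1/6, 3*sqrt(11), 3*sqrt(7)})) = ProductSet(Interval(-5/57, 8/43), {-65/9, -25/7, 9/86, 1/6, 3*sqrt(11), 3*sqrt(7)})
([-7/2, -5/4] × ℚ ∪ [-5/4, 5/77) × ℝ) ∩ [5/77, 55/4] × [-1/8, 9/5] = ∅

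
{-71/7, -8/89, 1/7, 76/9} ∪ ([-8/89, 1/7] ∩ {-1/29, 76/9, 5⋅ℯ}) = {-71/7, -8/89, -1/29, 1/7, 76/9}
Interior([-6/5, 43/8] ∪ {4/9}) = (-6/5, 43/8)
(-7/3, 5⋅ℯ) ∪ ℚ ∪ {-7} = ℚ ∪ [-7/3, 5⋅ℯ)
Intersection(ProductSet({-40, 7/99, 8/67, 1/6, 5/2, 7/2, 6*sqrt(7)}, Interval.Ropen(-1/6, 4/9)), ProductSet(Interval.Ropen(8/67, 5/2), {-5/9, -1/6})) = ProductSet({8/67, 1/6}, {-1/6})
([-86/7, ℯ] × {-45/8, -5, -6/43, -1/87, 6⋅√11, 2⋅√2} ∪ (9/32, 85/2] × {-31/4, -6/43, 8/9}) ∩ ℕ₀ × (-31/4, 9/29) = ({1, 2, …, 42} × {-6/43}) ∪ ({0, 1, 2} × {-45/8, -5, -6/43, -1/87})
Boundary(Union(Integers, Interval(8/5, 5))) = Union(Complement(Integers, Interval.open(8/5, 5)), {8/5})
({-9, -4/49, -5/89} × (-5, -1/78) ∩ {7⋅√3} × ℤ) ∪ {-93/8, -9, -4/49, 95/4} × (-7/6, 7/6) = {-93/8, -9, -4/49, 95/4} × (-7/6, 7/6)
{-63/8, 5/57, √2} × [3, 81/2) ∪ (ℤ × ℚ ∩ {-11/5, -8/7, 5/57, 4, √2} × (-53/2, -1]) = ({4} × (ℚ ∩ (-53/2, -1])) ∪ ({-63/8, 5/57, √2} × [3, 81/2))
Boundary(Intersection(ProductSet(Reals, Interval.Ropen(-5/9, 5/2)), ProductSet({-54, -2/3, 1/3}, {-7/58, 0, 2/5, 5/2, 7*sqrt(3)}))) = ProductSet({-54, -2/3, 1/3}, {-7/58, 0, 2/5})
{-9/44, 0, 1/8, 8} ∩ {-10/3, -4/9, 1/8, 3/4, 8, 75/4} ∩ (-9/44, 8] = {1/8, 8}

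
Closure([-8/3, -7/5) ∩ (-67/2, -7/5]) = [-8/3, -7/5]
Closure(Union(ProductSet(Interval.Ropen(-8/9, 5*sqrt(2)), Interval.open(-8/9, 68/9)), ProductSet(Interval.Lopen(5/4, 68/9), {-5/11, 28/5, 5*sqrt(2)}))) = Union(ProductSet({-8/9, 5*sqrt(2)}, Interval(-8/9, 68/9)), ProductSet(Interval(-8/9, 5*sqrt(2)), {-8/9, 68/9}), ProductSet(Interval.Ropen(-8/9, 5*sqrt(2)), Interval.open(-8/9, 68/9)), ProductSet(Interval.Lopen(5/4, 68/9), {-5/11, 28/5, 5*sqrt(2)}))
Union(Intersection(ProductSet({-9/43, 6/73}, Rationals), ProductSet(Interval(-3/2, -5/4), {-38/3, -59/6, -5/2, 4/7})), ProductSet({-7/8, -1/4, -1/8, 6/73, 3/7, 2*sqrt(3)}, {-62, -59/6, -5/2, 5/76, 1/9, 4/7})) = ProductSet({-7/8, -1/4, -1/8, 6/73, 3/7, 2*sqrt(3)}, {-62, -59/6, -5/2, 5/76, 1/9, 4/7})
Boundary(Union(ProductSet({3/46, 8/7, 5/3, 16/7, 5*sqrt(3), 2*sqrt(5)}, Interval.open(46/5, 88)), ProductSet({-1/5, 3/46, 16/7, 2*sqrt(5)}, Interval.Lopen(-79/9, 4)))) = Union(ProductSet({-1/5, 3/46, 16/7, 2*sqrt(5)}, Interval(-79/9, 4)), ProductSet({3/46, 8/7, 5/3, 16/7, 5*sqrt(3), 2*sqrt(5)}, Interval(46/5, 88)))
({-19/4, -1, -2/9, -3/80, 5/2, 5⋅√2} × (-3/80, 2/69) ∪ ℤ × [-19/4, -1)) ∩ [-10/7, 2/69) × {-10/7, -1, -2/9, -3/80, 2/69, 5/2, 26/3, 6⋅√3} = {-1, 0} × {-10/7}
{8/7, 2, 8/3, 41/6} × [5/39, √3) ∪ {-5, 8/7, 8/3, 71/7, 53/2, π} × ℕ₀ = ({-5, 8/7, 8/3, 71/7, 53/2, π} × ℕ₀) ∪ ({8/7, 2, 8/3, 41/6} × [5/39, √3))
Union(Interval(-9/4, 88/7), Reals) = Interval(-oo, oo)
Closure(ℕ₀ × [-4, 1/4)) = ℕ₀ × [-4, 1/4]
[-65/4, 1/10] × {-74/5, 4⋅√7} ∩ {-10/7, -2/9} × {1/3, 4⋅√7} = {-10/7, -2/9} × {4⋅√7}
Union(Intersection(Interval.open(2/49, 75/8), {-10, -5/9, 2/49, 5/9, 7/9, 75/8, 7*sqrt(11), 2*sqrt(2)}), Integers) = Union({5/9, 7/9, 2*sqrt(2)}, Integers)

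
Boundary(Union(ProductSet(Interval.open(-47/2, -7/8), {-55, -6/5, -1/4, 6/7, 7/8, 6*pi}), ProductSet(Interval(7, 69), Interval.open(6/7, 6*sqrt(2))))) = Union(ProductSet({7, 69}, Interval(6/7, 6*sqrt(2))), ProductSet(Interval(-47/2, -7/8), {-55, -6/5, -1/4, 6/7, 7/8, 6*pi}), ProductSet(Interval(7, 69), {6/7, 6*sqrt(2)}))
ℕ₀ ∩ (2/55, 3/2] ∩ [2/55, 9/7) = {1}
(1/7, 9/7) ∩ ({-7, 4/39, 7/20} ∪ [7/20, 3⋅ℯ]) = [7/20, 9/7)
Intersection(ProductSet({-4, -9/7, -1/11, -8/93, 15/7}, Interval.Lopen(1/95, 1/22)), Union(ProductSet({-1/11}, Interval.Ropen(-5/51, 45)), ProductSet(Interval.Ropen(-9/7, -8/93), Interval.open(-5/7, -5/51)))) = ProductSet({-1/11}, Interval.Lopen(1/95, 1/22))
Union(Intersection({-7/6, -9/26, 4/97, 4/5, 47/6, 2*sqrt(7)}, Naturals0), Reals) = Reals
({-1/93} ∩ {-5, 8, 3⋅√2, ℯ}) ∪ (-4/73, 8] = (-4/73, 8]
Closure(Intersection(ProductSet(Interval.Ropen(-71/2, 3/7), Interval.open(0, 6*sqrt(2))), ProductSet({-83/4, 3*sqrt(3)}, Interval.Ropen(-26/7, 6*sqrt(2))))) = ProductSet({-83/4}, Interval(0, 6*sqrt(2)))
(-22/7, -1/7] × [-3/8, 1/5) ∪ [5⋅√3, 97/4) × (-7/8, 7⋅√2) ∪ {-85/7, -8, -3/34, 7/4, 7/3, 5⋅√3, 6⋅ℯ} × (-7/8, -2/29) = ((-22/7, -1/7] × [-3/8, 1/5)) ∪ ([5⋅√3, 97/4) × (-7/8, 7⋅√2)) ∪ ({-85/7, -8, -3/34, 7/4, 7/3, 5⋅√3, 6⋅ℯ} × (-7/8, -2/29))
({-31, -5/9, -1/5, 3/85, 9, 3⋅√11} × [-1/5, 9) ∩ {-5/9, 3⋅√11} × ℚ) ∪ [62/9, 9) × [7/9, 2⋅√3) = ({-5/9, 3⋅√11} × (ℚ ∩ [-1/5, 9))) ∪ ([62/9, 9) × [7/9, 2⋅√3))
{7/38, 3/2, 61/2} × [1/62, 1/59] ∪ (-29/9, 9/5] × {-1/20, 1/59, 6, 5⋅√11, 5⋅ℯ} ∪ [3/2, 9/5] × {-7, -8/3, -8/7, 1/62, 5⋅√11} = ({7/38, 3/2, 61/2} × [1/62, 1/59]) ∪ ([3/2, 9/5] × {-7, -8/3, -8/7, 1/62, 5⋅√11}) ∪ ((-29/9, 9/5] × {-1/20, 1/59, 6, 5⋅√11, 5⋅ℯ})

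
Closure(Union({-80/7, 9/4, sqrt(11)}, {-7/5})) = {-80/7, -7/5, 9/4, sqrt(11)}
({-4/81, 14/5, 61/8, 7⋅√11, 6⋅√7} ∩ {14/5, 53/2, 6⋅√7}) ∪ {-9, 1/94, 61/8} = {-9, 1/94, 14/5, 61/8, 6⋅√7}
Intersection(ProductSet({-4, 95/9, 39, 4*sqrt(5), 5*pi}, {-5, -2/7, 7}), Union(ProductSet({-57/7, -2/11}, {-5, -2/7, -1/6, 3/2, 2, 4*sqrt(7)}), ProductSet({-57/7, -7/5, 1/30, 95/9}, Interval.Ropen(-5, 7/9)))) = ProductSet({95/9}, {-5, -2/7})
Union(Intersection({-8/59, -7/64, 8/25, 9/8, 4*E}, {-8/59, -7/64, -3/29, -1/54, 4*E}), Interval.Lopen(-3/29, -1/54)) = Union({-8/59, -7/64, 4*E}, Interval.Lopen(-3/29, -1/54))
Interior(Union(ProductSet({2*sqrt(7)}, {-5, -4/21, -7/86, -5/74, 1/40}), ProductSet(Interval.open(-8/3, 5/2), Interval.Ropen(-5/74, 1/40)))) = ProductSet(Interval.open(-8/3, 5/2), Interval.open(-5/74, 1/40))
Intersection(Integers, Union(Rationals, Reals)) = Integers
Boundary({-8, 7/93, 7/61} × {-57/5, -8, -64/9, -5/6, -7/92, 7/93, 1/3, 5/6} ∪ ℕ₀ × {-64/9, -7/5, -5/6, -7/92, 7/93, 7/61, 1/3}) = (ℕ₀ × {-64/9, -7/5, -5/6, -7/92, 7/93, 7/61, 1/3}) ∪ ({-8, 7/93, 7/61} × {-57/5, -8, -64/9, -5/6, -7/92, 7/93, 1/3, 5/6})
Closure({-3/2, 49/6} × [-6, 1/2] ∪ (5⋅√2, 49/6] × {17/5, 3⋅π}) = ({-3/2, 49/6} × [-6, 1/2]) ∪ ([5⋅√2, 49/6] × {17/5, 3⋅π})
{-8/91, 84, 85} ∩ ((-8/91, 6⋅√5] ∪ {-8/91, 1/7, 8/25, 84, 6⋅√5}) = {-8/91, 84}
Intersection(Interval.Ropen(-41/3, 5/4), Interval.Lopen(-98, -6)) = Interval(-41/3, -6)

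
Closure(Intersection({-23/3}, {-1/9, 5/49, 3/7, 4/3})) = EmptySet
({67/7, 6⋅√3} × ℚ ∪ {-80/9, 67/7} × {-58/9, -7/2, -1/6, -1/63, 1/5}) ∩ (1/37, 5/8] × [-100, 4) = ∅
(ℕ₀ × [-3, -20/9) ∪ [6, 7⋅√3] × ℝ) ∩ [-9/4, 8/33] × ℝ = {0} × [-3, -20/9)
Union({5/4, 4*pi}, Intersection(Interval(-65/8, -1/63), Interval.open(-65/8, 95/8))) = Union({5/4, 4*pi}, Interval.Lopen(-65/8, -1/63))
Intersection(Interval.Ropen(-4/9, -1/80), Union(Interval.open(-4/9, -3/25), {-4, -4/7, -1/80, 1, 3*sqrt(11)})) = Interval.open(-4/9, -3/25)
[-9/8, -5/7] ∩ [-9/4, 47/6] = [-9/8, -5/7]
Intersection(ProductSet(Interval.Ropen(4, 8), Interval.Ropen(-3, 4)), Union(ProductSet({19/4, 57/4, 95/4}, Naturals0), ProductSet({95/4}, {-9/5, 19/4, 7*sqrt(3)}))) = ProductSet({19/4}, Range(0, 4, 1))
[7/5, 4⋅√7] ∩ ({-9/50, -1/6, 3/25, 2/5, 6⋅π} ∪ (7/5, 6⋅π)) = (7/5, 4⋅√7]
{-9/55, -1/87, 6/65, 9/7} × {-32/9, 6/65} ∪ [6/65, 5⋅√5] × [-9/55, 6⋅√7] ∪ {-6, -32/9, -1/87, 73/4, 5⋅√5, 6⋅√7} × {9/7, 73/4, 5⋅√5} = ({-9/55, -1/87, 6/65, 9/7} × {-32/9, 6/65}) ∪ ([6/65, 5⋅√5] × [-9/55, 6⋅√7]) ∪ ({-6, -32/9, -1/87, 73/4, 5⋅√5, 6⋅√7} × {9/7, 73/4, 5⋅√5})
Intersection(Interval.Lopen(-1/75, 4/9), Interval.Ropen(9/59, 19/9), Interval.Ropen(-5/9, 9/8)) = Interval(9/59, 4/9)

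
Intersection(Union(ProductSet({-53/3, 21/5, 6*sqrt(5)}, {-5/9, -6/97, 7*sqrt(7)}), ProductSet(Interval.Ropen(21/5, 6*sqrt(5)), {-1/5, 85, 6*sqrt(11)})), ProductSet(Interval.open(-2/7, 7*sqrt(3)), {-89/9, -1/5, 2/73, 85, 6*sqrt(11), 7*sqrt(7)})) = Union(ProductSet({21/5}, {7*sqrt(7)}), ProductSet(Interval.Ropen(21/5, 7*sqrt(3)), {-1/5, 85, 6*sqrt(11)}))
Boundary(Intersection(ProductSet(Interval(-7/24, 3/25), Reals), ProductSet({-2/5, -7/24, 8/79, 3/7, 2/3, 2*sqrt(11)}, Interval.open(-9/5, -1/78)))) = ProductSet({-7/24, 8/79}, Interval(-9/5, -1/78))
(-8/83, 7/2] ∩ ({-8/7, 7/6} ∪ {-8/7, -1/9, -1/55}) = {-1/55, 7/6}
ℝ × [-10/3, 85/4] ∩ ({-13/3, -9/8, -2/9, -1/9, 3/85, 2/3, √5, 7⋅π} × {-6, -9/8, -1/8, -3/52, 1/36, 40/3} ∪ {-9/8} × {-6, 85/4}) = ({-9/8} × {85/4}) ∪ ({-13/3, -9/8, -2/9, -1/9, 3/85, 2/3, √5, 7⋅π} × {-9/8, -1/8, -3/52, 1/36, 40/3})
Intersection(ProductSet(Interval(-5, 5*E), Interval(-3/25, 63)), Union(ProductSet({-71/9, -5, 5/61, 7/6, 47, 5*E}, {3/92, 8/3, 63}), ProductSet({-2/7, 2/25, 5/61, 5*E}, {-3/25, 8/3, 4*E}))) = Union(ProductSet({-5, 5/61, 7/6, 5*E}, {3/92, 8/3, 63}), ProductSet({-2/7, 2/25, 5/61, 5*E}, {-3/25, 8/3, 4*E}))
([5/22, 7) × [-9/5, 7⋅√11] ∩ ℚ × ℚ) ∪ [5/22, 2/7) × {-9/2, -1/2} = ([5/22, 2/7) × {-9/2, -1/2}) ∪ ((ℚ ∩ [5/22, 7)) × (ℚ ∩ [-9/5, 7⋅√11]))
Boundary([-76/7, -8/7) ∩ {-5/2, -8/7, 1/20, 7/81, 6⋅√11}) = {-5/2}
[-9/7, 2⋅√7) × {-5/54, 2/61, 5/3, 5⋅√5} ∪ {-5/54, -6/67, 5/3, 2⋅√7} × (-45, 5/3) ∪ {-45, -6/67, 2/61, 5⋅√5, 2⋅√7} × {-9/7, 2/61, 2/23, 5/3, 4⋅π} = ({-5/54, -6/67, 5/3, 2⋅√7} × (-45, 5/3)) ∪ ([-9/7, 2⋅√7) × {-5/54, 2/61, 5/3, 5⋅√5}) ∪ ({-45, -6/67, 2/61, 5⋅√5, 2⋅√7} × {-9/7, 2/61, 2/23, 5/3, 4⋅π})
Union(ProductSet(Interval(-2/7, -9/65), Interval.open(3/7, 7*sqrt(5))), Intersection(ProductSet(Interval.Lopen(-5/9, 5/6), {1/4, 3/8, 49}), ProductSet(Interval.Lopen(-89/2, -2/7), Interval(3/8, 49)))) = Union(ProductSet(Interval.Lopen(-5/9, -2/7), {3/8, 49}), ProductSet(Interval(-2/7, -9/65), Interval.open(3/7, 7*sqrt(5))))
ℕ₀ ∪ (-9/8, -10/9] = (-9/8, -10/9] ∪ ℕ₀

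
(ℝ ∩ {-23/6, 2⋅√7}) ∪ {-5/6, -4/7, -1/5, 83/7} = {-23/6, -5/6, -4/7, -1/5, 83/7, 2⋅√7}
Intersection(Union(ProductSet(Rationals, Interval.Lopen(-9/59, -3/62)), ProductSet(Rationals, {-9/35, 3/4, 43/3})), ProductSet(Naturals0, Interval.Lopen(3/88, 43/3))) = ProductSet(Naturals0, {3/4, 43/3})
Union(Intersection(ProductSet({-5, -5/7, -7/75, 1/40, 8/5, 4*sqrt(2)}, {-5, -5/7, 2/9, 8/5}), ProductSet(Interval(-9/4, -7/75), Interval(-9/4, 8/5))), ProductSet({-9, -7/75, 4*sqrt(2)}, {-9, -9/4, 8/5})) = Union(ProductSet({-5/7, -7/75}, {-5/7, 2/9, 8/5}), ProductSet({-9, -7/75, 4*sqrt(2)}, {-9, -9/4, 8/5}))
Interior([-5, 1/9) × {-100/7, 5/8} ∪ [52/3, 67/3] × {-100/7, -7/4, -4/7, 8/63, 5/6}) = ∅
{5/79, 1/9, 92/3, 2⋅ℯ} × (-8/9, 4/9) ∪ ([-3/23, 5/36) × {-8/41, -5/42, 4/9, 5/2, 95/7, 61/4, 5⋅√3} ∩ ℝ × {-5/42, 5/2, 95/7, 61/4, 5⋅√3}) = ({5/79, 1/9, 92/3, 2⋅ℯ} × (-8/9, 4/9)) ∪ ([-3/23, 5/36) × {-5/42, 5/2, 95/7, 61/4, 5⋅√3})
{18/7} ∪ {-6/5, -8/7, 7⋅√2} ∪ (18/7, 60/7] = {-6/5, -8/7, 7⋅√2} ∪ [18/7, 60/7]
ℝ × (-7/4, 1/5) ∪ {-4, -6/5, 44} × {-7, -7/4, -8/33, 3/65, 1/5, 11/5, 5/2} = (ℝ × (-7/4, 1/5)) ∪ ({-4, -6/5, 44} × {-7, -7/4, -8/33, 3/65, 1/5, 11/5, 5/2})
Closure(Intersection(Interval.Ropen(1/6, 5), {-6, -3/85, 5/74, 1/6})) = {1/6}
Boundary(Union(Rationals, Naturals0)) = Reals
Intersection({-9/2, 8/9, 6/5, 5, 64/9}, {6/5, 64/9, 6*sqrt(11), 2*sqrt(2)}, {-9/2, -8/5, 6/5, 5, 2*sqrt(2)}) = {6/5}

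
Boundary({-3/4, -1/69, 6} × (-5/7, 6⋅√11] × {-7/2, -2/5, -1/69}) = {-3/4, -1/69, 6} × [-5/7, 6⋅√11] × {-7/2, -2/5, -1/69}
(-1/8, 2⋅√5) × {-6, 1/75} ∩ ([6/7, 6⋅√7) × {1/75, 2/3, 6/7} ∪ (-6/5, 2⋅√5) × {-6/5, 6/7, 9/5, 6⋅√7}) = [6/7, 2⋅√5) × {1/75}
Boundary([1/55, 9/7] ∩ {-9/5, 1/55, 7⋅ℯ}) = {1/55}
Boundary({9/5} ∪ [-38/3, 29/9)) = {-38/3, 29/9}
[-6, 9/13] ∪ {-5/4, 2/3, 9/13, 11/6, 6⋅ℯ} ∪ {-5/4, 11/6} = [-6, 9/13] ∪ {11/6, 6⋅ℯ}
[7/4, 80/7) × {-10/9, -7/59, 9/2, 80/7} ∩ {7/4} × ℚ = {7/4} × {-10/9, -7/59, 9/2, 80/7}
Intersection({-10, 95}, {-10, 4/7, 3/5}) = {-10}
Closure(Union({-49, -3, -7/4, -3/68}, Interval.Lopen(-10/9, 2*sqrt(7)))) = Union({-49, -3, -7/4}, Interval(-10/9, 2*sqrt(7)))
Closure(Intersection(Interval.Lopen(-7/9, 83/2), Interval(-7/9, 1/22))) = Interval(-7/9, 1/22)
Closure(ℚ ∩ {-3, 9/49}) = {-3, 9/49}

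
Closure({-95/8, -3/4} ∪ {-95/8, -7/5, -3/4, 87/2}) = {-95/8, -7/5, -3/4, 87/2}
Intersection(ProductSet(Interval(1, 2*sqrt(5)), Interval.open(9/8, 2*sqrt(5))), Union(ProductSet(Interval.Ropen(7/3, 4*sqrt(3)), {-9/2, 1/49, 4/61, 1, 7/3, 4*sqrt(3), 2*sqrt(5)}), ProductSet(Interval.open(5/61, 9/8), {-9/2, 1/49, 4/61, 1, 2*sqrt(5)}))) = ProductSet(Interval(7/3, 2*sqrt(5)), {7/3})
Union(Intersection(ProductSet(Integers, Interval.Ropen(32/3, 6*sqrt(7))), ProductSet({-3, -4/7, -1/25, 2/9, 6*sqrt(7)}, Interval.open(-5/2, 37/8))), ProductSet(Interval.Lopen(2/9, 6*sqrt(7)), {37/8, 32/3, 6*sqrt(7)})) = ProductSet(Interval.Lopen(2/9, 6*sqrt(7)), {37/8, 32/3, 6*sqrt(7)})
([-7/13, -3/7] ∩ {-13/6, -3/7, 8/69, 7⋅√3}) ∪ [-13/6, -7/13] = [-13/6, -7/13] ∪ {-3/7}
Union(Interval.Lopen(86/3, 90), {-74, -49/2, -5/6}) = Union({-74, -49/2, -5/6}, Interval.Lopen(86/3, 90))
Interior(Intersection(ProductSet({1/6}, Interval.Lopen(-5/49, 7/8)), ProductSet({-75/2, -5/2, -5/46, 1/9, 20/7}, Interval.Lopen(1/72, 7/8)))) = EmptySet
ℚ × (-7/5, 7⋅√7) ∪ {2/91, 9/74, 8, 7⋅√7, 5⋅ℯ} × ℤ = (ℚ × (-7/5, 7⋅√7)) ∪ ({2/91, 9/74, 8, 7⋅√7, 5⋅ℯ} × ℤ)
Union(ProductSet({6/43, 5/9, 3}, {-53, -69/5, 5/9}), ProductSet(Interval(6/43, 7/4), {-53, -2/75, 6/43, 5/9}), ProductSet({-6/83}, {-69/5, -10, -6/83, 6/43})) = Union(ProductSet({-6/83}, {-69/5, -10, -6/83, 6/43}), ProductSet({6/43, 5/9, 3}, {-53, -69/5, 5/9}), ProductSet(Interval(6/43, 7/4), {-53, -2/75, 6/43, 5/9}))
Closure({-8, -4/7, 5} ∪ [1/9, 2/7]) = {-8, -4/7, 5} ∪ [1/9, 2/7]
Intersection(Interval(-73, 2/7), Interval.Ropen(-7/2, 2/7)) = Interval.Ropen(-7/2, 2/7)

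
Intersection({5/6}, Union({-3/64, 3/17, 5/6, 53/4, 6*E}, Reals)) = {5/6}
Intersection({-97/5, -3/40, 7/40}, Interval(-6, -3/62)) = {-3/40}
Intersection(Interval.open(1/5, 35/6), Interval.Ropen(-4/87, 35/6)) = Interval.open(1/5, 35/6)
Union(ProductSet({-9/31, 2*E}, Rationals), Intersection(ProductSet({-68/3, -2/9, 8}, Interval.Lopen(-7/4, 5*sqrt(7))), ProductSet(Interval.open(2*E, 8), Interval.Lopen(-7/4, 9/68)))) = ProductSet({-9/31, 2*E}, Rationals)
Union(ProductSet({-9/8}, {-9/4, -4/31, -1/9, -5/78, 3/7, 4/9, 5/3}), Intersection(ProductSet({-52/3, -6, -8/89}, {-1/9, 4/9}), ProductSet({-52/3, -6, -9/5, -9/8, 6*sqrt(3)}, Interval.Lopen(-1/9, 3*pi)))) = Union(ProductSet({-9/8}, {-9/4, -4/31, -1/9, -5/78, 3/7, 4/9, 5/3}), ProductSet({-52/3, -6}, {4/9}))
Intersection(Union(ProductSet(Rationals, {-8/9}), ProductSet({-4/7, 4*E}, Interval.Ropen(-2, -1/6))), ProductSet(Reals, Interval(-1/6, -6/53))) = EmptySet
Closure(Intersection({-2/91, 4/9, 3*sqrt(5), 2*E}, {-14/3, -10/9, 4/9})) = {4/9}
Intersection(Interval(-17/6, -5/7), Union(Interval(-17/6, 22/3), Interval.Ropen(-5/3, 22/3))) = Interval(-17/6, -5/7)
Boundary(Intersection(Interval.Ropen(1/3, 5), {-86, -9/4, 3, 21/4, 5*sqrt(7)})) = {3}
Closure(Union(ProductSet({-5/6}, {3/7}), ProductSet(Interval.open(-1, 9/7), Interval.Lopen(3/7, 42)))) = Union(ProductSet({-1, 9/7}, Interval(3/7, 42)), ProductSet(Interval(-1, 9/7), {3/7, 42}), ProductSet(Interval.open(-1, 9/7), Interval.Lopen(3/7, 42)))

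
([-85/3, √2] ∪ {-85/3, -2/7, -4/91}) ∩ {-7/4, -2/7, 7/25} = {-7/4, -2/7, 7/25}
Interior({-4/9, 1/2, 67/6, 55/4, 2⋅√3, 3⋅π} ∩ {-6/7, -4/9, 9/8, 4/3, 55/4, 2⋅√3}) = ∅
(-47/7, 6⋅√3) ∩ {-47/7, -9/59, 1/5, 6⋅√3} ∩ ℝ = {-9/59, 1/5}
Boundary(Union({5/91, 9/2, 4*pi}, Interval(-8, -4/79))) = {-8, -4/79, 5/91, 9/2, 4*pi}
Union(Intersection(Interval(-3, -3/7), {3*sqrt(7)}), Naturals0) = Naturals0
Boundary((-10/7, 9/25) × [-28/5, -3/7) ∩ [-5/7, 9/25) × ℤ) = [-5/7, 9/25] × {-5, -4, …, -1}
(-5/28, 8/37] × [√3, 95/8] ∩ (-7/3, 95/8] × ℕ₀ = (-5/28, 8/37] × {2, 3, …, 11}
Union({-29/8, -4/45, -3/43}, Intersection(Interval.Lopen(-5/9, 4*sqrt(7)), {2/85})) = {-29/8, -4/45, -3/43, 2/85}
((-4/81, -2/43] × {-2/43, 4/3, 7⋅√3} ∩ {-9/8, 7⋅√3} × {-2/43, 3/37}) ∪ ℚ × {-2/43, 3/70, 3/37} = ℚ × {-2/43, 3/70, 3/37}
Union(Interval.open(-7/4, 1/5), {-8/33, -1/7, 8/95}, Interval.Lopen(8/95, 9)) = Interval.Lopen(-7/4, 9)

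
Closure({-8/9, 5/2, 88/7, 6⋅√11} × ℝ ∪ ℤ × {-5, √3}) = (ℤ × {-5, √3}) ∪ ({-8/9, 5/2, 88/7, 6⋅√11} × ℝ)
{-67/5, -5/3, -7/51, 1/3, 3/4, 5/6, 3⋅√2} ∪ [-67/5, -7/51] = [-67/5, -7/51] ∪ {1/3, 3/4, 5/6, 3⋅√2}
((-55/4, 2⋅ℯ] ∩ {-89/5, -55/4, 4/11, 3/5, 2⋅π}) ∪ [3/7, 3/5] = {4/11} ∪ [3/7, 3/5]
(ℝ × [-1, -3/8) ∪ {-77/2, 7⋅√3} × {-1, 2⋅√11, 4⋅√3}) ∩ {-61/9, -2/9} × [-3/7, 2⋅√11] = {-61/9, -2/9} × [-3/7, -3/8)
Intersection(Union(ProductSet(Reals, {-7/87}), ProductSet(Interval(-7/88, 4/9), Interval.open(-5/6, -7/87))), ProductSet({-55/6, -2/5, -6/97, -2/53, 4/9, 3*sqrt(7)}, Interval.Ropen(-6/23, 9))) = Union(ProductSet({-6/97, -2/53, 4/9}, Interval.Ropen(-6/23, -7/87)), ProductSet({-55/6, -2/5, -6/97, -2/53, 4/9, 3*sqrt(7)}, {-7/87}))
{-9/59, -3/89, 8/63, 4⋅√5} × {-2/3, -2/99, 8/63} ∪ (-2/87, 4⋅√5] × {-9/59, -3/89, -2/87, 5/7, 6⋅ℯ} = ({-9/59, -3/89, 8/63, 4⋅√5} × {-2/3, -2/99, 8/63}) ∪ ((-2/87, 4⋅√5] × {-9/59, -3/89, -2/87, 5/7, 6⋅ℯ})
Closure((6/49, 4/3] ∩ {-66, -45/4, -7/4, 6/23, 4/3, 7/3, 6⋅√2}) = {6/23, 4/3}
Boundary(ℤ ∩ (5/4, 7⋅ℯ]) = {2, 3, …, 19}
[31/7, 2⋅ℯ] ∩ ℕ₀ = {5}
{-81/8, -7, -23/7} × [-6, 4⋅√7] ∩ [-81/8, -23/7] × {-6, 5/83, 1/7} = {-81/8, -7, -23/7} × {-6, 5/83, 1/7}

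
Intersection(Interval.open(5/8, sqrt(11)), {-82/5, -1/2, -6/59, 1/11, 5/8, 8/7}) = {8/7}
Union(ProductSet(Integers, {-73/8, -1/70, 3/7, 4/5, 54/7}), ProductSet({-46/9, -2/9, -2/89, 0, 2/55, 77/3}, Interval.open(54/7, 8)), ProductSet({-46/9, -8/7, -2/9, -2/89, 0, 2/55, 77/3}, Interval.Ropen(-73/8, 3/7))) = Union(ProductSet({-46/9, -2/9, -2/89, 0, 2/55, 77/3}, Interval.open(54/7, 8)), ProductSet({-46/9, -8/7, -2/9, -2/89, 0, 2/55, 77/3}, Interval.Ropen(-73/8, 3/7)), ProductSet(Integers, {-73/8, -1/70, 3/7, 4/5, 54/7}))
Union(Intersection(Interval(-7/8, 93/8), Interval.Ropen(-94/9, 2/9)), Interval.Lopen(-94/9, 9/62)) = Interval.open(-94/9, 2/9)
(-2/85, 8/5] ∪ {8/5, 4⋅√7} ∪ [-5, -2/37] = [-5, -2/37] ∪ (-2/85, 8/5] ∪ {4⋅√7}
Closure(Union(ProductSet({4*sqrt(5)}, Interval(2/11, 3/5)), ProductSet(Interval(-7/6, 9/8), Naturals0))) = Union(ProductSet({4*sqrt(5)}, Interval(2/11, 3/5)), ProductSet(Interval(-7/6, 9/8), Naturals0))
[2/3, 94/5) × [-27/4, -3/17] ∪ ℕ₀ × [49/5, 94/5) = (ℕ₀ × [49/5, 94/5)) ∪ ([2/3, 94/5) × [-27/4, -3/17])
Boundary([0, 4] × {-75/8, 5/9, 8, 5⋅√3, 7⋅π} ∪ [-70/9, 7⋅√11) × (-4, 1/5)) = ({-70/9, 7⋅√11} × [-4, 1/5]) ∪ ([-70/9, 7⋅√11] × {-4, 1/5}) ∪ ([0, 4] × {-75/8, 5/9, 8, 5⋅√3, 7⋅π})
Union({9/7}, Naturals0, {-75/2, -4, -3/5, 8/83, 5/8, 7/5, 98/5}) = Union({-75/2, -4, -3/5, 8/83, 5/8, 9/7, 7/5, 98/5}, Naturals0)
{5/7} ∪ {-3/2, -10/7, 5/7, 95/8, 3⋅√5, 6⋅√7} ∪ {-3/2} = {-3/2, -10/7, 5/7, 95/8, 3⋅√5, 6⋅√7}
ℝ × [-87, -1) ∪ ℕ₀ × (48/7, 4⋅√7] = (ℝ × [-87, -1)) ∪ (ℕ₀ × (48/7, 4⋅√7])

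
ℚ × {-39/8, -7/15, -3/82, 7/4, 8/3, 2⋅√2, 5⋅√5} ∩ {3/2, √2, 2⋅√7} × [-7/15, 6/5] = {3/2} × {-7/15, -3/82}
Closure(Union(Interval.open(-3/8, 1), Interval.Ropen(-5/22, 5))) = Interval(-3/8, 5)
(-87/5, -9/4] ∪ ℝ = (-∞, ∞)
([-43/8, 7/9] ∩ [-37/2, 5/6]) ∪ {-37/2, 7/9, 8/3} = {-37/2, 8/3} ∪ [-43/8, 7/9]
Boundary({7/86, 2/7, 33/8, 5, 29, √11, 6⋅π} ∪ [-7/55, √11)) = {-7/55, 33/8, 5, 29, √11, 6⋅π}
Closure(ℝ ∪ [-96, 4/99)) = (-∞, ∞)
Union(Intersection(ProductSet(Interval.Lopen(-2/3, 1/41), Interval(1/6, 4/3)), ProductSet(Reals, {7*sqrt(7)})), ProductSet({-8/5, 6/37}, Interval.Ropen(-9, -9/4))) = ProductSet({-8/5, 6/37}, Interval.Ropen(-9, -9/4))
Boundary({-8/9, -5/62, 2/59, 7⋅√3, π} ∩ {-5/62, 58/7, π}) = {-5/62, π}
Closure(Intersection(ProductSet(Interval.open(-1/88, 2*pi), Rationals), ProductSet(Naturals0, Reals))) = ProductSet(Range(0, 7, 1), Reals)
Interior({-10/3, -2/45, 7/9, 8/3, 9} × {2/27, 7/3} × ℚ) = ∅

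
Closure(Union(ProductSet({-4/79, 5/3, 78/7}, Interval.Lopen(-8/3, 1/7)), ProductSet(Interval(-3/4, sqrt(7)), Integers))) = Union(ProductSet({-4/79, 5/3, 78/7}, Interval(-8/3, 1/7)), ProductSet(Interval(-3/4, sqrt(7)), Integers))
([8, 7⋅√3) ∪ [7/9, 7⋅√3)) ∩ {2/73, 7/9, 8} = {7/9, 8}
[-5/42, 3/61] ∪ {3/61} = [-5/42, 3/61]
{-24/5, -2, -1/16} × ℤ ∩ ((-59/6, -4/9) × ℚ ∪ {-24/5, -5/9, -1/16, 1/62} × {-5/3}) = {-24/5, -2} × ℤ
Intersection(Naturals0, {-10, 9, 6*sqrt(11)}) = {9}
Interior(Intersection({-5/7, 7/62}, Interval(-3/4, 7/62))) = EmptySet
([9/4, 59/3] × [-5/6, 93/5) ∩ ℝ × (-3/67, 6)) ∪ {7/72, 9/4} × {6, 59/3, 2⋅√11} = ([9/4, 59/3] × (-3/67, 6)) ∪ ({7/72, 9/4} × {6, 59/3, 2⋅√11})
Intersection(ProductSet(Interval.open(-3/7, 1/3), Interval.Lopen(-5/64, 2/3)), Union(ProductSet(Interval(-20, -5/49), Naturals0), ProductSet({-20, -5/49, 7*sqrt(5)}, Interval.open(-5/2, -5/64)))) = ProductSet(Interval.Lopen(-3/7, -5/49), Range(0, 1, 1))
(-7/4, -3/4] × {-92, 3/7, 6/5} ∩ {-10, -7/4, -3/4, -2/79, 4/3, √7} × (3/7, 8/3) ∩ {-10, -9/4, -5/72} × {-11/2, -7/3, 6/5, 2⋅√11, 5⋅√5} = ∅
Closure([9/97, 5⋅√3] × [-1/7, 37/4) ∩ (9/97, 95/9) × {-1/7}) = [9/97, 5⋅√3] × {-1/7}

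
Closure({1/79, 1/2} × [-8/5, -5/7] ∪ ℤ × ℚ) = (ℤ × ℝ) ∪ ({1/79, 1/2} × [-8/5, -5/7])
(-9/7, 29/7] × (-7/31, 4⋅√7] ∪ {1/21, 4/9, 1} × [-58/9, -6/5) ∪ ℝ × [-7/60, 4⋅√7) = ({1/21, 4/9, 1} × [-58/9, -6/5)) ∪ (ℝ × [-7/60, 4⋅√7)) ∪ ((-9/7, 29/7] × (-7/31, 4⋅√7])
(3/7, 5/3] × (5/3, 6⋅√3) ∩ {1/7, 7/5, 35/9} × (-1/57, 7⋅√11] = {7/5} × (5/3, 6⋅√3)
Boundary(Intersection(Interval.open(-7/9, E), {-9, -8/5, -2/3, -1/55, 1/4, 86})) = {-2/3, -1/55, 1/4}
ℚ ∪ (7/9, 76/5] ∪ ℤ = ℚ ∪ [7/9, 76/5]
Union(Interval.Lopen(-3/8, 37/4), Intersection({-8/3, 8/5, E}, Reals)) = Union({-8/3}, Interval.Lopen(-3/8, 37/4))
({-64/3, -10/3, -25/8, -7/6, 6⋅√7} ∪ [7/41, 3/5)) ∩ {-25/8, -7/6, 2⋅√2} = {-25/8, -7/6}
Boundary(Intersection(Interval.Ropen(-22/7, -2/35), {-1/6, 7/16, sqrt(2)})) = {-1/6}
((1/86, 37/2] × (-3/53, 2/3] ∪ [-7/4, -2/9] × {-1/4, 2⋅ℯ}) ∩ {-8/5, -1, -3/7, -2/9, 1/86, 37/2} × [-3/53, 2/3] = {37/2} × (-3/53, 2/3]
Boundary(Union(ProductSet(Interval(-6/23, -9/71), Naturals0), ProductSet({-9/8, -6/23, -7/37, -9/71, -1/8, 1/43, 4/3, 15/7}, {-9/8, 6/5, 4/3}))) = Union(ProductSet({-9/8, -6/23, -7/37, -9/71, -1/8, 1/43, 4/3, 15/7}, {-9/8, 6/5, 4/3}), ProductSet(Interval(-6/23, -9/71), Naturals0))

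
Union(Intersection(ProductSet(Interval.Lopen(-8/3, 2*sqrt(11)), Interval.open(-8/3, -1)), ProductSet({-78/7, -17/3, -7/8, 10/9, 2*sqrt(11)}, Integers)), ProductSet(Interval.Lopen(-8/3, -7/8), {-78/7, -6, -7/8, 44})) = Union(ProductSet({-7/8, 10/9, 2*sqrt(11)}, Range(-2, -1, 1)), ProductSet(Interval.Lopen(-8/3, -7/8), {-78/7, -6, -7/8, 44}))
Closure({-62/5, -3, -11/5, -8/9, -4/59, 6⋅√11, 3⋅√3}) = {-62/5, -3, -11/5, -8/9, -4/59, 6⋅√11, 3⋅√3}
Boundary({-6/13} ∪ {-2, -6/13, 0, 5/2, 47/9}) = {-2, -6/13, 0, 5/2, 47/9}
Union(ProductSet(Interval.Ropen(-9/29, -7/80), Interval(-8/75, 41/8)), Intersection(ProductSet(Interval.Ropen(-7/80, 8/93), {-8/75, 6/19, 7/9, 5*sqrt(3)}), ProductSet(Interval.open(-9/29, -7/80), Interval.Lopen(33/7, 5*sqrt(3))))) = ProductSet(Interval.Ropen(-9/29, -7/80), Interval(-8/75, 41/8))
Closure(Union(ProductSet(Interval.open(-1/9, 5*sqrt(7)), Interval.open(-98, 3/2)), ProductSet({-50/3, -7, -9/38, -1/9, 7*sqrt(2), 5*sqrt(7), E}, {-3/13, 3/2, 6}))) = Union(ProductSet({-1/9, 5*sqrt(7)}, Interval(-98, 3/2)), ProductSet({-50/3, -7, -9/38, -1/9, 7*sqrt(2), 5*sqrt(7), E}, {-3/13, 3/2, 6}), ProductSet(Interval(-1/9, 5*sqrt(7)), {-98, 3/2}), ProductSet(Interval.open(-1/9, 5*sqrt(7)), Interval.open(-98, 3/2)))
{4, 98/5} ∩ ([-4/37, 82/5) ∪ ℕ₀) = {4}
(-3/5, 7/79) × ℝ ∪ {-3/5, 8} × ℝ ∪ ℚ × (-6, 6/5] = (ℚ × (-6, 6/5]) ∪ (([-3/5, 7/79) ∪ {8}) × ℝ)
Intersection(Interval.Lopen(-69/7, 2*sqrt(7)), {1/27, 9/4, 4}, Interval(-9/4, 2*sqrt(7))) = {1/27, 9/4, 4}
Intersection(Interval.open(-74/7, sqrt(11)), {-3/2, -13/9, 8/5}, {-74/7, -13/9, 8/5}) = {-13/9, 8/5}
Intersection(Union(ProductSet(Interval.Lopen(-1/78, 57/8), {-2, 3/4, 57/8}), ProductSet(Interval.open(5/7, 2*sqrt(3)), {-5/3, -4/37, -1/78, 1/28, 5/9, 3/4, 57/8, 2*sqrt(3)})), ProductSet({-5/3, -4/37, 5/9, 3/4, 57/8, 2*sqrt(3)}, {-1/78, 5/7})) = ProductSet({3/4}, {-1/78})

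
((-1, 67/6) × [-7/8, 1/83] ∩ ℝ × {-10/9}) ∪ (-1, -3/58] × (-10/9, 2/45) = (-1, -3/58] × (-10/9, 2/45)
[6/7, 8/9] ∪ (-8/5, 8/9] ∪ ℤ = ℤ ∪ (-8/5, 8/9]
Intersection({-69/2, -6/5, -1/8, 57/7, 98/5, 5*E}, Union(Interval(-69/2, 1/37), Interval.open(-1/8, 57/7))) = {-69/2, -6/5, -1/8}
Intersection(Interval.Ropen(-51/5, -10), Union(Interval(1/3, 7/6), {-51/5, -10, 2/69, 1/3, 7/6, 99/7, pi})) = {-51/5}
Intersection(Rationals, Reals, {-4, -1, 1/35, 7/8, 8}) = {-4, -1, 1/35, 7/8, 8}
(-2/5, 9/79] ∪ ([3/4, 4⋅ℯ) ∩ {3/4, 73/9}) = (-2/5, 9/79] ∪ {3/4, 73/9}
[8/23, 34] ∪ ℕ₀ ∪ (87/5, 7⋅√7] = ℕ₀ ∪ [8/23, 34]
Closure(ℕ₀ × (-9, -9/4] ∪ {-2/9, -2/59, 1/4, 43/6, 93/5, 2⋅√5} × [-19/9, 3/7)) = (ℕ₀ × [-9, -9/4]) ∪ ({-2/9, -2/59, 1/4, 43/6, 93/5, 2⋅√5} × [-19/9, 3/7])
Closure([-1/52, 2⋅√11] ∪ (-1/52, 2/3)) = [-1/52, 2⋅√11]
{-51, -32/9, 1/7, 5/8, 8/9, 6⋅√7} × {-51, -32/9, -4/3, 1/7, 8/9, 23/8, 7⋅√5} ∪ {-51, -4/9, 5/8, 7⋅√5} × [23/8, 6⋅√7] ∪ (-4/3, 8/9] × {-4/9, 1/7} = ((-4/3, 8/9] × {-4/9, 1/7}) ∪ ({-51, -4/9, 5/8, 7⋅√5} × [23/8, 6⋅√7]) ∪ ({-51, -32/9, 1/7, 5/8, 8/9, 6⋅√7} × {-51, -32/9, -4/3, 1/7, 8/9, 23/8, 7⋅√5})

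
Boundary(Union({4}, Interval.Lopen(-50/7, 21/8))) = {-50/7, 21/8, 4}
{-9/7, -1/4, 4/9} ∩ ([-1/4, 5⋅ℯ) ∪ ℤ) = {-1/4, 4/9}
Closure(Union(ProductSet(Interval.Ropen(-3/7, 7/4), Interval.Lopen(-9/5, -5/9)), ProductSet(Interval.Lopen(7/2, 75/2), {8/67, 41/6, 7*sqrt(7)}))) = Union(ProductSet({-3/7, 7/4}, Interval(-9/5, -5/9)), ProductSet(Interval(-3/7, 7/4), {-9/5, -5/9}), ProductSet(Interval.Ropen(-3/7, 7/4), Interval.Lopen(-9/5, -5/9)), ProductSet(Interval(7/2, 75/2), {8/67, 41/6, 7*sqrt(7)}))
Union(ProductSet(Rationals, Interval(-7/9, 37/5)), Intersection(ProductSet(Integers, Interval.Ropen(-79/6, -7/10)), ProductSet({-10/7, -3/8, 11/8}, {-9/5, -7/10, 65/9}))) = ProductSet(Rationals, Interval(-7/9, 37/5))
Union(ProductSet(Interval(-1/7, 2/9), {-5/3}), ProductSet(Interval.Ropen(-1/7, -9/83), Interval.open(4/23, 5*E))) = Union(ProductSet(Interval.Ropen(-1/7, -9/83), Interval.open(4/23, 5*E)), ProductSet(Interval(-1/7, 2/9), {-5/3}))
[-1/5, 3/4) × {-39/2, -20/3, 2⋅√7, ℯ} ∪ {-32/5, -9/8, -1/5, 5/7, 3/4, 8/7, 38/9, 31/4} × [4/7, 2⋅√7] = ([-1/5, 3/4) × {-39/2, -20/3, 2⋅√7, ℯ}) ∪ ({-32/5, -9/8, -1/5, 5/7, 3/4, 8/7, 38/9, 31/4} × [4/7, 2⋅√7])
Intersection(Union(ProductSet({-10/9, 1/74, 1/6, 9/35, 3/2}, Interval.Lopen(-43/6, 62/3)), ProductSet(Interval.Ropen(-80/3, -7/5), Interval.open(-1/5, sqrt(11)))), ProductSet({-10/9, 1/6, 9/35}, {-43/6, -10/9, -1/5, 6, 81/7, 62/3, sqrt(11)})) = ProductSet({-10/9, 1/6, 9/35}, {-10/9, -1/5, 6, 81/7, 62/3, sqrt(11)})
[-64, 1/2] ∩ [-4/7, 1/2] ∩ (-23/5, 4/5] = [-4/7, 1/2]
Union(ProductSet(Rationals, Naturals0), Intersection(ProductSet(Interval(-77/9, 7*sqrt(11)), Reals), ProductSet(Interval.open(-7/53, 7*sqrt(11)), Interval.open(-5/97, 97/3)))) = Union(ProductSet(Interval.open(-7/53, 7*sqrt(11)), Interval.open(-5/97, 97/3)), ProductSet(Rationals, Naturals0))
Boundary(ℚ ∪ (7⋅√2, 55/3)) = (-∞, 7⋅√2] ∪ [55/3, ∞)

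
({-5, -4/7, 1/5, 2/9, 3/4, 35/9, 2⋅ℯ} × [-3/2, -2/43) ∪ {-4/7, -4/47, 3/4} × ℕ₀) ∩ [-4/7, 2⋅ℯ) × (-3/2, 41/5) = ({-4/7, -4/47, 3/4} × {0, 1, …, 8}) ∪ ({-4/7, 1/5, 2/9, 3/4, 35/9} × (-3/2, -2/43))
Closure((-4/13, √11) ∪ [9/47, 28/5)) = [-4/13, 28/5]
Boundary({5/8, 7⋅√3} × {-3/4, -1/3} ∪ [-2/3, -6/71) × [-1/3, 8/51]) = ({-2/3, -6/71} × [-1/3, 8/51]) ∪ ([-2/3, -6/71] × {-1/3, 8/51}) ∪ ({5/8, 7⋅√3} × {-3/4, -1/3})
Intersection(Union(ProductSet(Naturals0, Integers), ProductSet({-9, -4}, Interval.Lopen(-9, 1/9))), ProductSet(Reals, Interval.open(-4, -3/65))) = Union(ProductSet({-9, -4}, Interval.open(-4, -3/65)), ProductSet(Naturals0, Range(-3, 0, 1)))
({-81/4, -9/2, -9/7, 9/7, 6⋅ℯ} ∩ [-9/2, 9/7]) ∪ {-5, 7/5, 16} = {-5, -9/2, -9/7, 9/7, 7/5, 16}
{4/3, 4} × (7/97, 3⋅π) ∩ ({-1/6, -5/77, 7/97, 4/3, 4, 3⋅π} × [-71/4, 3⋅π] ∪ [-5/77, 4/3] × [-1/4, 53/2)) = {4/3, 4} × (7/97, 3⋅π)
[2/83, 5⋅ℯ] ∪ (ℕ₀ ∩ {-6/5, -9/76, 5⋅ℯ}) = [2/83, 5⋅ℯ]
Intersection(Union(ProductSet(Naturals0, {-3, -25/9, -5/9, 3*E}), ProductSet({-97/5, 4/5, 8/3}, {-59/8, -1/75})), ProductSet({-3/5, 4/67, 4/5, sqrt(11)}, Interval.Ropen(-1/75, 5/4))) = ProductSet({4/5}, {-1/75})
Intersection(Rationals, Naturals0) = Naturals0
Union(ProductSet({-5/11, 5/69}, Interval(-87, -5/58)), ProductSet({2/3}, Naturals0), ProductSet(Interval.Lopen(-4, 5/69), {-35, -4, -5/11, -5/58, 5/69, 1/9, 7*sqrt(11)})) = Union(ProductSet({2/3}, Naturals0), ProductSet({-5/11, 5/69}, Interval(-87, -5/58)), ProductSet(Interval.Lopen(-4, 5/69), {-35, -4, -5/11, -5/58, 5/69, 1/9, 7*sqrt(11)}))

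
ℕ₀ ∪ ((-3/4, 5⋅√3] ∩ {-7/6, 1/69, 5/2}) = ℕ₀ ∪ {1/69, 5/2}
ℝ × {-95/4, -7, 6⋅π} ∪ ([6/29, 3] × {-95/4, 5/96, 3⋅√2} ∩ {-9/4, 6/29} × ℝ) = (ℝ × {-95/4, -7, 6⋅π}) ∪ ({6/29} × {-95/4, 5/96, 3⋅√2})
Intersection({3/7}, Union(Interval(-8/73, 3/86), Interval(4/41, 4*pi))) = {3/7}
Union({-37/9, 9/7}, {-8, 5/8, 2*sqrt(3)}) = {-8, -37/9, 5/8, 9/7, 2*sqrt(3)}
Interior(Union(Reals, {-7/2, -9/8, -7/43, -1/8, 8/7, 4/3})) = Reals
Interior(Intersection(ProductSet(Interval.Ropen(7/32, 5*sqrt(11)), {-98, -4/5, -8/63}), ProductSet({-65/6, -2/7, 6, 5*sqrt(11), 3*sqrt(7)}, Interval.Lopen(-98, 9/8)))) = EmptySet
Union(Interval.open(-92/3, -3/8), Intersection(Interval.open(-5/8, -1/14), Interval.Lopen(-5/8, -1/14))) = Interval.open(-92/3, -1/14)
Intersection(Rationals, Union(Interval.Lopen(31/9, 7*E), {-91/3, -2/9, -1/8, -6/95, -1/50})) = Union({-91/3, -2/9, -1/8, -6/95, -1/50}, Intersection(Interval.Lopen(31/9, 7*E), Rationals))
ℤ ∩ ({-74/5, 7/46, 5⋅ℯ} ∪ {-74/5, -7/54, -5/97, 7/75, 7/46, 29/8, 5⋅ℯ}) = ∅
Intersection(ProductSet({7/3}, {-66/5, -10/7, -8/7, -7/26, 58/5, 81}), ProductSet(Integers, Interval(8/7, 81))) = EmptySet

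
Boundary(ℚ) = ℝ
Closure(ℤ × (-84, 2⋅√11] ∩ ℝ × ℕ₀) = ℤ × {0, 1, …, 6}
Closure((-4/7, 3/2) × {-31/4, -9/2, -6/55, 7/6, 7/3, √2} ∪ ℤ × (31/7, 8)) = (ℤ × [31/7, 8]) ∪ ([-4/7, 3/2] × {-31/4, -9/2, -6/55, 7/6, 7/3, √2})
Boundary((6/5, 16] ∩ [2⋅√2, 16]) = {16, 2⋅√2}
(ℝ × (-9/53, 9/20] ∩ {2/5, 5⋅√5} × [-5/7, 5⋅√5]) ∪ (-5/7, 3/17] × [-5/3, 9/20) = ((-5/7, 3/17] × [-5/3, 9/20)) ∪ ({2/5, 5⋅√5} × (-9/53, 9/20])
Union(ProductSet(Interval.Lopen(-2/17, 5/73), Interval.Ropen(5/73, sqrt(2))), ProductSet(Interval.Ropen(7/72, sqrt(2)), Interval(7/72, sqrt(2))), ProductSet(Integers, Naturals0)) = Union(ProductSet(Integers, Naturals0), ProductSet(Interval.Lopen(-2/17, 5/73), Interval.Ropen(5/73, sqrt(2))), ProductSet(Interval.Ropen(7/72, sqrt(2)), Interval(7/72, sqrt(2))))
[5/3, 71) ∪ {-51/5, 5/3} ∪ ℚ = ℚ ∪ [5/3, 71]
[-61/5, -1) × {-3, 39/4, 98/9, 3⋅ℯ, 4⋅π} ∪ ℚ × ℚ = (ℚ × ℚ) ∪ ([-61/5, -1) × {-3, 39/4, 98/9, 3⋅ℯ, 4⋅π})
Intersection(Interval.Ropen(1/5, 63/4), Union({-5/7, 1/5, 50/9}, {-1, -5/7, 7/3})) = {1/5, 7/3, 50/9}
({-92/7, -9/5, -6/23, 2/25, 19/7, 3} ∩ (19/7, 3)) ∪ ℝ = ℝ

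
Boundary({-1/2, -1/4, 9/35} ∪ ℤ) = ℤ ∪ {-1/2, -1/4, 9/35}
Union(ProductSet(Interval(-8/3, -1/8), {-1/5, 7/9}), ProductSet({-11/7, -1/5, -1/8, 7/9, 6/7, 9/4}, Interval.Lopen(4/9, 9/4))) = Union(ProductSet({-11/7, -1/5, -1/8, 7/9, 6/7, 9/4}, Interval.Lopen(4/9, 9/4)), ProductSet(Interval(-8/3, -1/8), {-1/5, 7/9}))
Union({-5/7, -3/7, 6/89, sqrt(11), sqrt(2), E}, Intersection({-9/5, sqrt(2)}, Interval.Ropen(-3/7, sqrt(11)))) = {-5/7, -3/7, 6/89, sqrt(11), sqrt(2), E}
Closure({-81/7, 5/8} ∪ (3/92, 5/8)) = {-81/7} ∪ [3/92, 5/8]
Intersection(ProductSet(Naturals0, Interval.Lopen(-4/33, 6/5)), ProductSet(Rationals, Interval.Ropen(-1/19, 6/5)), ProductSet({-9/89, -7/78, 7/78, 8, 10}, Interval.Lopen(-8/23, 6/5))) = ProductSet({8, 10}, Interval.Ropen(-1/19, 6/5))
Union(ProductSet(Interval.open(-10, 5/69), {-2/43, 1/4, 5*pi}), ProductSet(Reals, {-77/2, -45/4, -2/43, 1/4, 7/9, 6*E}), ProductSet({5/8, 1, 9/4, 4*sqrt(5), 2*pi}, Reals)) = Union(ProductSet({5/8, 1, 9/4, 4*sqrt(5), 2*pi}, Reals), ProductSet(Interval.open(-10, 5/69), {-2/43, 1/4, 5*pi}), ProductSet(Reals, {-77/2, -45/4, -2/43, 1/4, 7/9, 6*E}))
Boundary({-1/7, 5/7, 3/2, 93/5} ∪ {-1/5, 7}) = {-1/5, -1/7, 5/7, 3/2, 7, 93/5}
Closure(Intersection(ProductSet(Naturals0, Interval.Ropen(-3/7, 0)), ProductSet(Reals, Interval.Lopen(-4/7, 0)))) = ProductSet(Naturals0, Interval(-3/7, 0))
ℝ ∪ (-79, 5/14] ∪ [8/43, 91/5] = (-∞, ∞)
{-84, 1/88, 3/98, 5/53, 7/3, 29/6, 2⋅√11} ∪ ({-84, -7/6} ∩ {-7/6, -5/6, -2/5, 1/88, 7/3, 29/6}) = {-84, -7/6, 1/88, 3/98, 5/53, 7/3, 29/6, 2⋅√11}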